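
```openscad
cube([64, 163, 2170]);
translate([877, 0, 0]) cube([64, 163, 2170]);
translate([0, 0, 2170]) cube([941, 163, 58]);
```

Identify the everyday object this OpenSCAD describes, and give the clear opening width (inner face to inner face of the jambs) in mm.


A door frame. The clear opening width is 813 mm.

Two 2170 mm tall posts with a header on top — a door frame. The left jamb is 64 mm wide at x = 0; the right jamb starts at x = 877. The clear opening is 877 − 64 = 813 mm.


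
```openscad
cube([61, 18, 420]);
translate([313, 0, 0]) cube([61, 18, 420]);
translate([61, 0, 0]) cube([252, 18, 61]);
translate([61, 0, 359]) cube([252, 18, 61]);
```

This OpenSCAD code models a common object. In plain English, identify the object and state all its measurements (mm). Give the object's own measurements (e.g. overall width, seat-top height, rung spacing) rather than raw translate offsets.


A rectangular picture frame lying in the x–z plane (depth along y). The opening is 252 mm wide (x) by 298 mm tall (z), surrounded by a border 61 mm wide on all four sides. The frame is 18 mm deep and is made of two full-height vertical stiles with two horizontal rails fitted between them.


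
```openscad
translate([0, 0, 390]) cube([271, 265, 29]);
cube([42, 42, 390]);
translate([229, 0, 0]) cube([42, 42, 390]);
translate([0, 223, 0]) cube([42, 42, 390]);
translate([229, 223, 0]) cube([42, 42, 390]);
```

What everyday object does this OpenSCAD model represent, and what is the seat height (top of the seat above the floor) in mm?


A stool. The seat height is 419 mm.

A 271×265×29 slab at z = 390 on four corner posts — a stool. The seat top is 390 + 29 = 419 mm.


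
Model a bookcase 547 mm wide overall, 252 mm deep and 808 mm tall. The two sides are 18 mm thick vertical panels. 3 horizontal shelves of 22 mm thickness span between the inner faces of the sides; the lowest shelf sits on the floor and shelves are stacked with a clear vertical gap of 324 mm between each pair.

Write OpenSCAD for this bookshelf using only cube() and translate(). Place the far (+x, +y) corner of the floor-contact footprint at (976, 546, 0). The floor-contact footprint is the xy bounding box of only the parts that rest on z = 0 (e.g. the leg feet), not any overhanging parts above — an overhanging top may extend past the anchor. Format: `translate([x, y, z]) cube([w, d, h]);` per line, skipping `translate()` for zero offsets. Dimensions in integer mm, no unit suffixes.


translate([429, 294, 0]) cube([18, 252, 808]);
translate([958, 294, 0]) cube([18, 252, 808]);
translate([447, 294, 0]) cube([511, 252, 22]);
translate([447, 294, 346]) cube([511, 252, 22]);
translate([447, 294, 692]) cube([511, 252, 22]);


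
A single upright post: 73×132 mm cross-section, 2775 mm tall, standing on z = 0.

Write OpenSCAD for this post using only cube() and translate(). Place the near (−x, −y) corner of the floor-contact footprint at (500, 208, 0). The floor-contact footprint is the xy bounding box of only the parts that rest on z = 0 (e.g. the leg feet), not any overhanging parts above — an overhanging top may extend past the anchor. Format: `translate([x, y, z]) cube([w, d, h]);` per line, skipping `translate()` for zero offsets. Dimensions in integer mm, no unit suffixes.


translate([500, 208, 0]) cube([73, 132, 2775]);


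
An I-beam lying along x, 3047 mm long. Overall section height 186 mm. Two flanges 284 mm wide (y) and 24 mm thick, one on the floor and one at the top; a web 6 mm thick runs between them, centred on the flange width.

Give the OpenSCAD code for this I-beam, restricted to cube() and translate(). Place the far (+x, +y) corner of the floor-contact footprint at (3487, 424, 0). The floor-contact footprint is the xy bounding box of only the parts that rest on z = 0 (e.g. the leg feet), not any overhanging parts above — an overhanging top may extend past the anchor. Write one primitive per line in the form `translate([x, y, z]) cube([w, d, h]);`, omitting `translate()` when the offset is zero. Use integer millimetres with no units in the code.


translate([440, 140, 0]) cube([3047, 284, 24]);
translate([440, 279, 24]) cube([3047, 6, 138]);
translate([440, 140, 162]) cube([3047, 284, 24]);


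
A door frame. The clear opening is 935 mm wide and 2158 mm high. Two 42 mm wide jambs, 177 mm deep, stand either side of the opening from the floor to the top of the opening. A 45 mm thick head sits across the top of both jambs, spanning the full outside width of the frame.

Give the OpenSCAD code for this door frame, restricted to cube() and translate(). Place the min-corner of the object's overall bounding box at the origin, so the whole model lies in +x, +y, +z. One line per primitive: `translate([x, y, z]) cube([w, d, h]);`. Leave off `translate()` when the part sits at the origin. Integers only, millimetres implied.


cube([42, 177, 2158]);
translate([977, 0, 0]) cube([42, 177, 2158]);
translate([0, 0, 2158]) cube([1019, 177, 45]);


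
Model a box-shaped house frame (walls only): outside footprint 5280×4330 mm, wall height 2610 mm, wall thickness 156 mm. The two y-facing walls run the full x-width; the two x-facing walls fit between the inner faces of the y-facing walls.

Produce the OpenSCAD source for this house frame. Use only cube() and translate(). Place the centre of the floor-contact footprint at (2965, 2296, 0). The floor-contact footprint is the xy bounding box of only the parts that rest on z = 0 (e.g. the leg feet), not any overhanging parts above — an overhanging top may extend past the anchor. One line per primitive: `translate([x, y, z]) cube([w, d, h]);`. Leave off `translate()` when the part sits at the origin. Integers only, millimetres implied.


translate([325, 131, 0]) cube([5280, 156, 2610]);
translate([325, 4305, 0]) cube([5280, 156, 2610]);
translate([325, 287, 0]) cube([156, 4018, 2610]);
translate([5449, 287, 0]) cube([156, 4018, 2610]);


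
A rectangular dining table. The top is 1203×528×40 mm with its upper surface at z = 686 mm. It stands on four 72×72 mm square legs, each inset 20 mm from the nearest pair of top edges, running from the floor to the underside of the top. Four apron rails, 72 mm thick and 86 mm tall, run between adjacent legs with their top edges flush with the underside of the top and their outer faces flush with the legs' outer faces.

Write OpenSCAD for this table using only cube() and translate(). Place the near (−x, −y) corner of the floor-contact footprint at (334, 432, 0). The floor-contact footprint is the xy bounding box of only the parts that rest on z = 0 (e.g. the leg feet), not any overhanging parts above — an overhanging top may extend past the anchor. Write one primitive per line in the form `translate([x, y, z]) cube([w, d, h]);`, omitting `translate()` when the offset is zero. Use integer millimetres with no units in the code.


translate([314, 412, 646]) cube([1203, 528, 40]);
translate([334, 432, 0]) cube([72, 72, 646]);
translate([1425, 432, 0]) cube([72, 72, 646]);
translate([334, 848, 0]) cube([72, 72, 646]);
translate([1425, 848, 0]) cube([72, 72, 646]);
translate([406, 432, 560]) cube([1019, 72, 86]);
translate([406, 848, 560]) cube([1019, 72, 86]);
translate([334, 504, 560]) cube([72, 344, 86]);
translate([1425, 504, 560]) cube([72, 344, 86]);


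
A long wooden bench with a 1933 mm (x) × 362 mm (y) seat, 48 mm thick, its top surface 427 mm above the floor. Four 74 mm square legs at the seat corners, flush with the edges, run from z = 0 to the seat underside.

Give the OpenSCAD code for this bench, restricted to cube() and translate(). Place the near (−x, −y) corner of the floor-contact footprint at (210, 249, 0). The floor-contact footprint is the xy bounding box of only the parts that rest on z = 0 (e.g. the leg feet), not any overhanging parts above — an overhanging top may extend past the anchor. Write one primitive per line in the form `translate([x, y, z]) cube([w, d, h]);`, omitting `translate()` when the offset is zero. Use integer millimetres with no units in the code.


translate([210, 249, 379]) cube([1933, 362, 48]);
translate([210, 249, 0]) cube([74, 74, 379]);
translate([210, 537, 0]) cube([74, 74, 379]);
translate([2069, 249, 0]) cube([74, 74, 379]);
translate([2069, 537, 0]) cube([74, 74, 379]);


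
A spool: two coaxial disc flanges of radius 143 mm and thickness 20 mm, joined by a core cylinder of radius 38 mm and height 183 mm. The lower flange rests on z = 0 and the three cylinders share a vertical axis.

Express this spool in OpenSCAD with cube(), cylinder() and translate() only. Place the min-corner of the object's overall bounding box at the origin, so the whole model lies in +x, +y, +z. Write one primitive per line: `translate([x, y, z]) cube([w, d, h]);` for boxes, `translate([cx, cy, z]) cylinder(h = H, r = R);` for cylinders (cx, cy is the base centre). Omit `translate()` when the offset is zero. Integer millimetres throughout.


translate([143, 143, 0]) cylinder(h = 20, r = 143);
translate([143, 143, 20]) cylinder(h = 183, r = 38);
translate([143, 143, 203]) cylinder(h = 20, r = 143);


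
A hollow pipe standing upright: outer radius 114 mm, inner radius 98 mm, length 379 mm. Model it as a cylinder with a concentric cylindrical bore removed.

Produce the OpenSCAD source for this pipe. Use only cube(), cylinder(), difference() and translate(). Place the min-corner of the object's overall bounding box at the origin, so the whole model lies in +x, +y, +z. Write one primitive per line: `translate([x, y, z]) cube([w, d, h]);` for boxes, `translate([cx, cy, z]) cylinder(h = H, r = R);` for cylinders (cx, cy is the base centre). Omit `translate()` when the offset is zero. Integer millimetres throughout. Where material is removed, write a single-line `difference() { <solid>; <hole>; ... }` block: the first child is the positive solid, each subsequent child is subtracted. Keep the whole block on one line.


difference() { translate([114, 114, 0]) cylinder(h = 379, r = 114); translate([114, 114, 0]) cylinder(h = 379, r = 98); }


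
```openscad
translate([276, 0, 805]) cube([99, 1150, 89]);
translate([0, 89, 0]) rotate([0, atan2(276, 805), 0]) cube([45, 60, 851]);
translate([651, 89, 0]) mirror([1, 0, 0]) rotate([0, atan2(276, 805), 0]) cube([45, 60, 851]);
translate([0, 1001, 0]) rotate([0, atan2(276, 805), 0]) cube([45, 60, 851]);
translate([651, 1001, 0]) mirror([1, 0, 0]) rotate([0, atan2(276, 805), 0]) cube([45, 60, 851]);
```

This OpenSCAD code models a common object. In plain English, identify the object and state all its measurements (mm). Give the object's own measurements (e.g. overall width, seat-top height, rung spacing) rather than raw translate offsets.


A sawhorse. A 99×1150×89 mm beam (x, y, z) sits on two A-frame leg pairs. Each pair is two raked legs of 45×60 mm section (60 mm along y) splaying symmetrically in x. Each leg rises 805 mm vertically over 276 mm of horizontal reach and is 851 mm long along its own axis. Every leg's outer bottom edge rests on the floor and its outer top edge meets a bottom edge of the beam — the left legs (tilting toward +x) meet the beam's −x bottom edge, the right legs (their mirror images, tilting toward −x) meet its +x bottom edge — so the leg tops tuck under the beam, the beam's underside is 805 mm above the floor, and the feet are 651 mm apart outside-to-outside with the beam centred between them. The two leg pairs are set in 89 mm from either end of the beam.


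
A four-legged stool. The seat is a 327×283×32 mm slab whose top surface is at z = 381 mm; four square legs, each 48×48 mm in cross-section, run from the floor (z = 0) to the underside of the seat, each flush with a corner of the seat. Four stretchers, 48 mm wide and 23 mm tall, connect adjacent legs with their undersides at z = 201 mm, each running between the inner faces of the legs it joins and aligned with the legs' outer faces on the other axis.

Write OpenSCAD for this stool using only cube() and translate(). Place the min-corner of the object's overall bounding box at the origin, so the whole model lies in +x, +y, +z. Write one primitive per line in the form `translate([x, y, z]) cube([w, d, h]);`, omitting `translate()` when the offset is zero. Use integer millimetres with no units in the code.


translate([0, 0, 349]) cube([327, 283, 32]);
cube([48, 48, 349]);
translate([279, 0, 0]) cube([48, 48, 349]);
translate([0, 235, 0]) cube([48, 48, 349]);
translate([279, 235, 0]) cube([48, 48, 349]);
translate([48, 0, 201]) cube([231, 48, 23]);
translate([48, 235, 201]) cube([231, 48, 23]);
translate([0, 48, 201]) cube([48, 187, 23]);
translate([279, 48, 201]) cube([48, 187, 23]);


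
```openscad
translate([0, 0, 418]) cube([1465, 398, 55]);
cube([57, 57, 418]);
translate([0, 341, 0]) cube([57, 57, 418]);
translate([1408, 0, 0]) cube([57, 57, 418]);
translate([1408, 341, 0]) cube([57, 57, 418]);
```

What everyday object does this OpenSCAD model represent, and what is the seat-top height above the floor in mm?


A bench. The seat-top height is 473 mm.

A long slab on four corner posts — a bench. The slab sits at z = 418 with thickness 55, so the top is 418 + 55 = 473 mm.


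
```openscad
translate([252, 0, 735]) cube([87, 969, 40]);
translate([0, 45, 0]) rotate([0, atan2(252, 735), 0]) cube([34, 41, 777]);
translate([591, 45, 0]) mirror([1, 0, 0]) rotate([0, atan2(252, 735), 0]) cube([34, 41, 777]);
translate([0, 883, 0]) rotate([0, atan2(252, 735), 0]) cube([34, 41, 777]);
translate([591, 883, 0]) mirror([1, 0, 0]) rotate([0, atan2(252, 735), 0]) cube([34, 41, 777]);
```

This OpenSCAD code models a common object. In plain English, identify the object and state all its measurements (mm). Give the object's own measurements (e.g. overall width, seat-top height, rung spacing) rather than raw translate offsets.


A sawhorse. A 87×969×40 mm beam (x, y, z) sits on two A-frame leg pairs. Each pair is two raked legs of 34×41 mm section (41 mm along y) splaying symmetrically in x. Each leg rises 735 mm vertically over 252 mm of horizontal reach and is 777 mm long along its own axis. Every leg's outer bottom edge rests on the floor and its outer top edge meets a bottom edge of the beam — the left legs (tilting toward +x) meet the beam's −x bottom edge, the right legs (their mirror images, tilting toward −x) meet its +x bottom edge — so the leg tops tuck under the beam, the beam's underside is 735 mm above the floor, and the feet are 591 mm apart outside-to-outside with the beam centred between them. The two leg pairs are set in 45 mm from either end of the beam.


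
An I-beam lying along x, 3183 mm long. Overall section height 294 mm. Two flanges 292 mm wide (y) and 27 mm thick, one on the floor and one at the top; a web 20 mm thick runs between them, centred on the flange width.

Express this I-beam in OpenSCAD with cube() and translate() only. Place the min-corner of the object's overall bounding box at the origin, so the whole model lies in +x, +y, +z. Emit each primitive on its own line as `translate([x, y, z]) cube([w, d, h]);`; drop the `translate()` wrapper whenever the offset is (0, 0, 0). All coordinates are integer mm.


cube([3183, 292, 27]);
translate([0, 136, 27]) cube([3183, 20, 240]);
translate([0, 0, 267]) cube([3183, 292, 27]);


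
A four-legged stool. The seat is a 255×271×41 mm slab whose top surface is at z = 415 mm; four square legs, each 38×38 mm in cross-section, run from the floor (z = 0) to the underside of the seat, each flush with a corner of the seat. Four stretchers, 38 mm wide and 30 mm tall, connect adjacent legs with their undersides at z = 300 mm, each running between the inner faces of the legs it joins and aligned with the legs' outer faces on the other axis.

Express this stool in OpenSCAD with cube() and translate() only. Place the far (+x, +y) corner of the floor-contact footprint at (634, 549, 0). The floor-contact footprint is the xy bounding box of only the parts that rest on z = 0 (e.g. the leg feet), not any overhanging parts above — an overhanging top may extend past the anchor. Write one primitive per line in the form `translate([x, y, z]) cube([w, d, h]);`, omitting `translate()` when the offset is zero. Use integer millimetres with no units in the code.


translate([379, 278, 374]) cube([255, 271, 41]);
translate([379, 278, 0]) cube([38, 38, 374]);
translate([596, 278, 0]) cube([38, 38, 374]);
translate([379, 511, 0]) cube([38, 38, 374]);
translate([596, 511, 0]) cube([38, 38, 374]);
translate([417, 278, 300]) cube([179, 38, 30]);
translate([417, 511, 300]) cube([179, 38, 30]);
translate([379, 316, 300]) cube([38, 195, 30]);
translate([596, 316, 300]) cube([38, 195, 30]);


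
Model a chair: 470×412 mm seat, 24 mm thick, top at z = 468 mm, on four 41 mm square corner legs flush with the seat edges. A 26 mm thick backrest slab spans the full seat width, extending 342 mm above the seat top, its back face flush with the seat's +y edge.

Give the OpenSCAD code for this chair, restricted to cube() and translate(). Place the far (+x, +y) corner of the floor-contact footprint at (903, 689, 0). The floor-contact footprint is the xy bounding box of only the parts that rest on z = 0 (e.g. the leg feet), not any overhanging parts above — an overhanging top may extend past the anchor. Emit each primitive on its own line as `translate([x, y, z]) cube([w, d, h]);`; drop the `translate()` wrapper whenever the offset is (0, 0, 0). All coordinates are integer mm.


translate([433, 277, 444]) cube([470, 412, 24]);
translate([433, 277, 0]) cube([41, 41, 444]);
translate([862, 277, 0]) cube([41, 41, 444]);
translate([433, 648, 0]) cube([41, 41, 444]);
translate([862, 648, 0]) cube([41, 41, 444]);
translate([433, 663, 468]) cube([470, 26, 342]);


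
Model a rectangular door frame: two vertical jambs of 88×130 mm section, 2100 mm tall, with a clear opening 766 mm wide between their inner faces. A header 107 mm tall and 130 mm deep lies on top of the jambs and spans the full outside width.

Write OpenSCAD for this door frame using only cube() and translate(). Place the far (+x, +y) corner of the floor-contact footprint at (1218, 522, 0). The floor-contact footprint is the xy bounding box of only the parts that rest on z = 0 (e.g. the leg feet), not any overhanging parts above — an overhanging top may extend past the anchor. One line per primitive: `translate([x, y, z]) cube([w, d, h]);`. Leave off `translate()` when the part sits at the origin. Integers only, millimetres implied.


translate([276, 392, 0]) cube([88, 130, 2100]);
translate([1130, 392, 0]) cube([88, 130, 2100]);
translate([276, 392, 2100]) cube([942, 130, 107]);


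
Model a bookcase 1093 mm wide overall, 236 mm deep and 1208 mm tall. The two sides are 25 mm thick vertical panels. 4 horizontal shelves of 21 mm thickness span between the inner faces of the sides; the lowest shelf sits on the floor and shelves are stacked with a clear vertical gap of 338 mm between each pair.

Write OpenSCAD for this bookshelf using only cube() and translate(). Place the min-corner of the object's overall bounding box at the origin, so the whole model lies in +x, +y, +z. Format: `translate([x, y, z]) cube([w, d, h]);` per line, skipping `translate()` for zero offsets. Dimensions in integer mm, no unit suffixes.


cube([25, 236, 1208]);
translate([1068, 0, 0]) cube([25, 236, 1208]);
translate([25, 0, 0]) cube([1043, 236, 21]);
translate([25, 0, 359]) cube([1043, 236, 21]);
translate([25, 0, 718]) cube([1043, 236, 21]);
translate([25, 0, 1077]) cube([1043, 236, 21]);


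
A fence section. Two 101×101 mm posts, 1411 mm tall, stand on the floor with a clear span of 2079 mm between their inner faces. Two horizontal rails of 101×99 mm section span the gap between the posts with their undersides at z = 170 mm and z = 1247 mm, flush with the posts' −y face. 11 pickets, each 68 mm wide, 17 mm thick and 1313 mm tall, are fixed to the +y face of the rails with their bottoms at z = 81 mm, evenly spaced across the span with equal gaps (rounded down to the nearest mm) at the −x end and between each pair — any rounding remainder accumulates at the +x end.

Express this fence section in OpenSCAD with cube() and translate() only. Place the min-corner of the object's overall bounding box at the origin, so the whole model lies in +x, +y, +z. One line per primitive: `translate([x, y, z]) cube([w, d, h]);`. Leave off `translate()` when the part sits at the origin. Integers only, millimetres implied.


cube([101, 101, 1411]);
translate([2180, 0, 0]) cube([101, 101, 1411]);
translate([101, 0, 170]) cube([2079, 101, 99]);
translate([101, 0, 1247]) cube([2079, 101, 99]);
translate([211, 101, 81]) cube([68, 17, 1313]);
translate([389, 101, 81]) cube([68, 17, 1313]);
translate([567, 101, 81]) cube([68, 17, 1313]);
translate([745, 101, 81]) cube([68, 17, 1313]);
translate([923, 101, 81]) cube([68, 17, 1313]);
translate([1101, 101, 81]) cube([68, 17, 1313]);
translate([1279, 101, 81]) cube([68, 17, 1313]);
translate([1457, 101, 81]) cube([68, 17, 1313]);
translate([1635, 101, 81]) cube([68, 17, 1313]);
translate([1813, 101, 81]) cube([68, 17, 1313]);
translate([1991, 101, 81]) cube([68, 17, 1313]);


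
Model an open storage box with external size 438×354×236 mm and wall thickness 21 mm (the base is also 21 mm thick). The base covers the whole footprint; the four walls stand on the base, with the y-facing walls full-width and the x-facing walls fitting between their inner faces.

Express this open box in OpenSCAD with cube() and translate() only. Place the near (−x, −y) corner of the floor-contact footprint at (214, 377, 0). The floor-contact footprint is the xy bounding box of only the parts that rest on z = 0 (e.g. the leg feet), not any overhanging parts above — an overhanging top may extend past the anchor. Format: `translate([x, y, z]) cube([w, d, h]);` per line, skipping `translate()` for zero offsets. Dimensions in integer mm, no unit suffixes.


translate([214, 377, 0]) cube([438, 354, 21]);
translate([214, 377, 21]) cube([438, 21, 215]);
translate([214, 710, 21]) cube([438, 21, 215]);
translate([214, 398, 21]) cube([21, 312, 215]);
translate([631, 398, 21]) cube([21, 312, 215]);


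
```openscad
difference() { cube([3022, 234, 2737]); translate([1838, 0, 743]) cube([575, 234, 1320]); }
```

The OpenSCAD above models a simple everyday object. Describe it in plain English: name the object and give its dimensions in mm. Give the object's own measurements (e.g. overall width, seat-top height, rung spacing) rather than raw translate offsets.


A wall 3022 mm long (x), 234 mm thick (y), 2737 mm tall, with a rectangular window opening cut through it. The opening is 575 mm wide and 1320 mm tall; its sill is at z = 743 mm and its near (−x) edge is 1838 mm from the wall's −x end. The opening passes through the full wall thickness.


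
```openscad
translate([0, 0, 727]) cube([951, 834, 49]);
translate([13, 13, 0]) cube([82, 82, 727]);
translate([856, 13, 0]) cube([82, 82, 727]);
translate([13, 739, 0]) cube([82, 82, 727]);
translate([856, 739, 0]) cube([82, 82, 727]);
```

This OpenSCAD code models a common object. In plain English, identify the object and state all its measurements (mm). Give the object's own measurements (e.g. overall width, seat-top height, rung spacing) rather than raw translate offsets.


A table: top 951 mm (x) × 834 mm (y), 49 mm thick, upper face at z = 776 mm, on four 82×82 mm square legs, each inset 13 mm from the nearest pair of top edges from z = 0 to the bottom of the top.


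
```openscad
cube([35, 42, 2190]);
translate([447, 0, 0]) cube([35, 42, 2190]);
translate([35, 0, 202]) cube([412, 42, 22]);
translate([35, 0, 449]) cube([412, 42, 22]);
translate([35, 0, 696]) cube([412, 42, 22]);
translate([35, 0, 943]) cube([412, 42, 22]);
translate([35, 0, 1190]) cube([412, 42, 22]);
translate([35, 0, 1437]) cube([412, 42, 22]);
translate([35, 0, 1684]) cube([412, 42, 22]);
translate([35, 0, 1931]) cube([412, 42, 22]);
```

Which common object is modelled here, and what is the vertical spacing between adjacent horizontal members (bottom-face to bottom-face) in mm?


A ladder. The rung spacing is 247 mm.

Two tall 35×42 posts with 8 short bars between them — a ladder. Adjacent rungs sit at z = 202 and z = 449, so the spacing is 449 − 202 = 247 mm.


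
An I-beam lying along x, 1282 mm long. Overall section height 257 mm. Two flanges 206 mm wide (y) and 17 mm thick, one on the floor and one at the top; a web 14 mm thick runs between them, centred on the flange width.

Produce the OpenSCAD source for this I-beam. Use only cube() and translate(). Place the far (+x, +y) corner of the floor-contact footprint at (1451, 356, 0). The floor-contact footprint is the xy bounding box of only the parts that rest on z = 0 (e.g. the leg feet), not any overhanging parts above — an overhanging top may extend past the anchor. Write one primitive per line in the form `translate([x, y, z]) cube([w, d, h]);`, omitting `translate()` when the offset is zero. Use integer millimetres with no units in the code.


translate([169, 150, 0]) cube([1282, 206, 17]);
translate([169, 246, 17]) cube([1282, 14, 223]);
translate([169, 150, 240]) cube([1282, 206, 17]);


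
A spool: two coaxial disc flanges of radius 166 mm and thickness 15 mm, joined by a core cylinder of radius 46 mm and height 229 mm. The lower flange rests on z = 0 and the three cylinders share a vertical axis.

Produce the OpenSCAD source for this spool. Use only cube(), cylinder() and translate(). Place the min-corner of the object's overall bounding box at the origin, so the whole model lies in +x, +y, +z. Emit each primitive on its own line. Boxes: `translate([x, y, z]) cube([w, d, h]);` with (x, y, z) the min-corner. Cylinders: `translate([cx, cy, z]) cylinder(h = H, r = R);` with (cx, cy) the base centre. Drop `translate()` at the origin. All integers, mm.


translate([166, 166, 0]) cylinder(h = 15, r = 166);
translate([166, 166, 15]) cylinder(h = 229, r = 46);
translate([166, 166, 244]) cylinder(h = 15, r = 166);


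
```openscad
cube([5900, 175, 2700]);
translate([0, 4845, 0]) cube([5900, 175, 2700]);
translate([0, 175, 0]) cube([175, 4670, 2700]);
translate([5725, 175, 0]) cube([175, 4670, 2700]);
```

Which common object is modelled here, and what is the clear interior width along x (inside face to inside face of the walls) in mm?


A house (or room) frame. The interior width is 5550 mm.

Four 2700 mm walls enclosing a rectangle with no floor or roof — a room or house frame. Outside width is 5900 mm and wall thickness is 175 mm, so the interior width is 5900 − 2 × 175 = 5550 mm.


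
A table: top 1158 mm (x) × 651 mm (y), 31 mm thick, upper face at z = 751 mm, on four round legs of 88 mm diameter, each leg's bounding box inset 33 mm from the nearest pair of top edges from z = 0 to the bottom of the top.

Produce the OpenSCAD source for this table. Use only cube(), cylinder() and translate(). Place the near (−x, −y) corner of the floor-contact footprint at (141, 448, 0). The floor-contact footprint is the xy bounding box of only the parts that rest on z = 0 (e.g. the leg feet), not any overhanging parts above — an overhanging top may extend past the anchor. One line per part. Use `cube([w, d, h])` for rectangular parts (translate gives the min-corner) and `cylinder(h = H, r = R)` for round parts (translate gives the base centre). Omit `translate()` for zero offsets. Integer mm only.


translate([108, 415, 720]) cube([1158, 651, 31]);
translate([185, 492, 0]) cylinder(h = 720, r = 44);
translate([1189, 492, 0]) cylinder(h = 720, r = 44);
translate([185, 989, 0]) cylinder(h = 720, r = 44);
translate([1189, 989, 0]) cylinder(h = 720, r = 44);


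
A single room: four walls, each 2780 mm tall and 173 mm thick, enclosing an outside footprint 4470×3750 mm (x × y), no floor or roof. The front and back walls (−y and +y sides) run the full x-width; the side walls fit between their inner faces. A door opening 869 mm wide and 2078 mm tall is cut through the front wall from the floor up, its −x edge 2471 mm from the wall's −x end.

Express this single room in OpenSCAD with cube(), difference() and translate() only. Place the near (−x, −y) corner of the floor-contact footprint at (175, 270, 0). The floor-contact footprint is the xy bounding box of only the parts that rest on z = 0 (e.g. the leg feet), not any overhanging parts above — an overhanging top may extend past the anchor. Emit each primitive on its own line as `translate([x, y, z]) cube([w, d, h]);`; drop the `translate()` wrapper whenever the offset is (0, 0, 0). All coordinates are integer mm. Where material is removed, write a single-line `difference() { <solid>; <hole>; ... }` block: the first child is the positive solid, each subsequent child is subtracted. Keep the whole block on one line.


difference() { translate([175, 270, 0]) cube([4470, 173, 2780]); translate([2646, 270, 0]) cube([869, 173, 2078]); }
translate([175, 3847, 0]) cube([4470, 173, 2780]);
translate([175, 443, 0]) cube([173, 3404, 2780]);
translate([4472, 443, 0]) cube([173, 3404, 2780]);


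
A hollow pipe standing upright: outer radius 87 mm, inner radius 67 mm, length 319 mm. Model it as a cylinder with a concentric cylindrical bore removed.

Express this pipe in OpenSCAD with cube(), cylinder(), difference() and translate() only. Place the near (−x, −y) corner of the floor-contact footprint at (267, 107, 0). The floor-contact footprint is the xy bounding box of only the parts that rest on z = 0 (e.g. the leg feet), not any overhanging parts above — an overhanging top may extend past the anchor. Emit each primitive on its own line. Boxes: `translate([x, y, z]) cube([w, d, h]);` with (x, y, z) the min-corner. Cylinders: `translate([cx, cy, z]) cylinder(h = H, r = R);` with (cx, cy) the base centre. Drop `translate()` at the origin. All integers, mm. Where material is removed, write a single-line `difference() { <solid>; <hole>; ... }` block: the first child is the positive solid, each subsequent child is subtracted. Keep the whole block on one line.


difference() { translate([354, 194, 0]) cylinder(h = 319, r = 87); translate([354, 194, 0]) cylinder(h = 319, r = 67); }


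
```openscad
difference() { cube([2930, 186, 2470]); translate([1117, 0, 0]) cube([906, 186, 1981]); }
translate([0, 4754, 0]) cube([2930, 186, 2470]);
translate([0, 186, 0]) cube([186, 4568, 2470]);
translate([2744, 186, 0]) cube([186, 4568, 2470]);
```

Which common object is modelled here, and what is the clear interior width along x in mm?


A single room. The interior width is 2558 mm.

Four walls enclosing a rectangle with a door in the front wall — a room. Outside width 2930 minus two 186 mm walls gives 2558 mm.


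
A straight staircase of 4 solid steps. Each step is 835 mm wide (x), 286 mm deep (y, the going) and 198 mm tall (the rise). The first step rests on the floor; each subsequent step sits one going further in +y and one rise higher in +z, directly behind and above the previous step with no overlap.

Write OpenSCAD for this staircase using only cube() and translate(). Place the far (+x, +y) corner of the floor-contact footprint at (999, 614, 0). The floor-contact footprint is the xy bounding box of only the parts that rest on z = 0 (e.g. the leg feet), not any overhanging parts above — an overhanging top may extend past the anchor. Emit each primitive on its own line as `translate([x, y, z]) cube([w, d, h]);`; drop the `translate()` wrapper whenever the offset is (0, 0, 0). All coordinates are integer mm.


translate([164, 328, 0]) cube([835, 286, 198]);
translate([164, 614, 198]) cube([835, 286, 198]);
translate([164, 900, 396]) cube([835, 286, 198]);
translate([164, 1186, 594]) cube([835, 286, 198]);


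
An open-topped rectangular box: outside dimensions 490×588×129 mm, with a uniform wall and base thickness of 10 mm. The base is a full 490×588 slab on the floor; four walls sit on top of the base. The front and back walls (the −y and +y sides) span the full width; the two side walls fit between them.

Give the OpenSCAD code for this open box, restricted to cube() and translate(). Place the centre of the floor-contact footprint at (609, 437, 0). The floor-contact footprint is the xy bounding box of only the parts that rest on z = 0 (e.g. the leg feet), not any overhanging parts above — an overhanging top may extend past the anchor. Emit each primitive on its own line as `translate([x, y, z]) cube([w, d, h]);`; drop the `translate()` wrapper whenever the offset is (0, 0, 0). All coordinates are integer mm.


translate([364, 143, 0]) cube([490, 588, 10]);
translate([364, 143, 10]) cube([490, 10, 119]);
translate([364, 721, 10]) cube([490, 10, 119]);
translate([364, 153, 10]) cube([10, 568, 119]);
translate([844, 153, 10]) cube([10, 568, 119]);


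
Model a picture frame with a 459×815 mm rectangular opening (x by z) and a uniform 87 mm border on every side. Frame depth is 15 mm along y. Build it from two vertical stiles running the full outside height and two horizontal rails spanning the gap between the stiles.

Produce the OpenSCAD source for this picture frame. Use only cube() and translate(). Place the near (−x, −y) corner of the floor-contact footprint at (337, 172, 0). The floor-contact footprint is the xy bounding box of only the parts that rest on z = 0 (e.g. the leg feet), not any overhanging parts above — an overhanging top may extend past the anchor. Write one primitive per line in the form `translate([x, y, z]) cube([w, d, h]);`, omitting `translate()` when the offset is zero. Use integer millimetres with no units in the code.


translate([337, 172, 0]) cube([87, 15, 989]);
translate([883, 172, 0]) cube([87, 15, 989]);
translate([424, 172, 0]) cube([459, 15, 87]);
translate([424, 172, 902]) cube([459, 15, 87]);


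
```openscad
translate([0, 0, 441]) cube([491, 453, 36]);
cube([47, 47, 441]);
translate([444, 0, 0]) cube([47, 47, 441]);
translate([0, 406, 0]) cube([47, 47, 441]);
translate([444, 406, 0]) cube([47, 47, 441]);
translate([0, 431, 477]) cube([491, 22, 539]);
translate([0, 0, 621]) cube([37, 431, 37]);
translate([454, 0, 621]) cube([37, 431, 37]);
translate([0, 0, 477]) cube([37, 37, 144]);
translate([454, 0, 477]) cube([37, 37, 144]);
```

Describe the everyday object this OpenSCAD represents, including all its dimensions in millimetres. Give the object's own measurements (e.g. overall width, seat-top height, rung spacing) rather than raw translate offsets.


A chair. The seat is a 491×453×36 mm slab with its top at z = 477 mm, on four 47×47 mm corner legs (flush with the seat edges, standing on z = 0). A flat backrest 22 mm thick, 539 mm tall, spans the full seat width and rises from the seat top along its +y edge, rear face flush with the rear of the seat. Two armrests of 37×37 mm section run along each side from the seat's front edge to the front of the backrest, top faces 181 mm above the seat top and outer faces flush with the seat's x-edges; a 37×37 mm post under the front of each armrest stands on the seat at the front corner.


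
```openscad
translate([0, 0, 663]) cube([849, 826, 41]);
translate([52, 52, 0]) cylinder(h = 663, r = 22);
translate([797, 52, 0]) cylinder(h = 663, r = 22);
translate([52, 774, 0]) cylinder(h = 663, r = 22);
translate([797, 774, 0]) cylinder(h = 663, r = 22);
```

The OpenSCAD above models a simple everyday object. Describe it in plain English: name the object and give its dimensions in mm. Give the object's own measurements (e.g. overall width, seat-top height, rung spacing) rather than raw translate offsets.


A table: top 849 mm (x) × 826 mm (y), 41 mm thick, upper face at z = 704 mm, on four round legs of 44 mm diameter, each leg's bounding box inset 30 mm from the nearest pair of top edges from z = 0 to the bottom of the top.


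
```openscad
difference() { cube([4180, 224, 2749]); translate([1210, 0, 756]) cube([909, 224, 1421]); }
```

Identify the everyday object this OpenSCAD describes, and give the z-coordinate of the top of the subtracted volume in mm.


A wall with a window opening. The window head height is 2177 mm.

A wall with a rectangular opening subtracted — a window. Sill at z = 756, opening 1421 mm tall, so the head is at 756 + 1421 = 2177 mm.


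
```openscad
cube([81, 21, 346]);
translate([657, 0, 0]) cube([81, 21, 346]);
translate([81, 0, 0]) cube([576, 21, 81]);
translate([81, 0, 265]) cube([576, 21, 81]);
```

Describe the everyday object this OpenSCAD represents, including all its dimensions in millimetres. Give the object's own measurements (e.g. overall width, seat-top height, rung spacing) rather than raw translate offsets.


A rectangular picture frame lying in the x–z plane (depth along y). The opening is 576 mm wide (x) by 184 mm tall (z), surrounded by a border 81 mm wide on all four sides. The frame is 21 mm deep and is made of two full-height vertical stiles with two horizontal rails fitted between them.


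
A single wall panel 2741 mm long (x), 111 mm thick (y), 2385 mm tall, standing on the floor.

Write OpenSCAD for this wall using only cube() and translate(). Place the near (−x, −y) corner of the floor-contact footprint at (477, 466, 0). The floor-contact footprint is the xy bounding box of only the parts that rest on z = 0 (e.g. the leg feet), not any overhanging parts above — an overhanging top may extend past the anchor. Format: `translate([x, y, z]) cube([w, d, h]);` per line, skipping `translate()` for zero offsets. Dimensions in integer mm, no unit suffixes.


translate([477, 466, 0]) cube([2741, 111, 2385]);


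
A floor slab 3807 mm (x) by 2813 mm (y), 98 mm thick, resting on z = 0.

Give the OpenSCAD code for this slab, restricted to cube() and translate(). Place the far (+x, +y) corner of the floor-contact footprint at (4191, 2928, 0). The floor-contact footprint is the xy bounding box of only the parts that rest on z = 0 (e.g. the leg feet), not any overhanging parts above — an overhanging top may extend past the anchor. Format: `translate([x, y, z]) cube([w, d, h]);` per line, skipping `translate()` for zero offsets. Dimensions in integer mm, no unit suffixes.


translate([384, 115, 0]) cube([3807, 2813, 98]);


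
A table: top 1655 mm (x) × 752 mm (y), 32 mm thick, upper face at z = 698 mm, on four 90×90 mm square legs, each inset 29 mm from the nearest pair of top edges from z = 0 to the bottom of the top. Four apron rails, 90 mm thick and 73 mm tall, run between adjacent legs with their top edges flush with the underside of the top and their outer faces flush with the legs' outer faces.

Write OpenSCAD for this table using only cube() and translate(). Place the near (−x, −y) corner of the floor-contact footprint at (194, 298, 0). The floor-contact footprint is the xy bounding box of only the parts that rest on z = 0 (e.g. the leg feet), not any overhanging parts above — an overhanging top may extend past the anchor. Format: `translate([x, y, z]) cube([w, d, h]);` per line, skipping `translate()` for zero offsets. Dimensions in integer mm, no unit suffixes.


translate([165, 269, 666]) cube([1655, 752, 32]);
translate([194, 298, 0]) cube([90, 90, 666]);
translate([1701, 298, 0]) cube([90, 90, 666]);
translate([194, 902, 0]) cube([90, 90, 666]);
translate([1701, 902, 0]) cube([90, 90, 666]);
translate([284, 298, 593]) cube([1417, 90, 73]);
translate([284, 902, 593]) cube([1417, 90, 73]);
translate([194, 388, 593]) cube([90, 514, 73]);
translate([1701, 388, 593]) cube([90, 514, 73]);


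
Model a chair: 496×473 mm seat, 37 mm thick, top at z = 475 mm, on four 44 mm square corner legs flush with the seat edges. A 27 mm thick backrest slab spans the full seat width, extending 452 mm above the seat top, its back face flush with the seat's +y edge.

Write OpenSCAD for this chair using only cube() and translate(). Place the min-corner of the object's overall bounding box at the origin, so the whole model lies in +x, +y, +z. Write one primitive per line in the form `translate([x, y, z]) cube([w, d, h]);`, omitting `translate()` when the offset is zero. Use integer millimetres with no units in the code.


translate([0, 0, 438]) cube([496, 473, 37]);
cube([44, 44, 438]);
translate([452, 0, 0]) cube([44, 44, 438]);
translate([0, 429, 0]) cube([44, 44, 438]);
translate([452, 429, 0]) cube([44, 44, 438]);
translate([0, 446, 475]) cube([496, 27, 452]);
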